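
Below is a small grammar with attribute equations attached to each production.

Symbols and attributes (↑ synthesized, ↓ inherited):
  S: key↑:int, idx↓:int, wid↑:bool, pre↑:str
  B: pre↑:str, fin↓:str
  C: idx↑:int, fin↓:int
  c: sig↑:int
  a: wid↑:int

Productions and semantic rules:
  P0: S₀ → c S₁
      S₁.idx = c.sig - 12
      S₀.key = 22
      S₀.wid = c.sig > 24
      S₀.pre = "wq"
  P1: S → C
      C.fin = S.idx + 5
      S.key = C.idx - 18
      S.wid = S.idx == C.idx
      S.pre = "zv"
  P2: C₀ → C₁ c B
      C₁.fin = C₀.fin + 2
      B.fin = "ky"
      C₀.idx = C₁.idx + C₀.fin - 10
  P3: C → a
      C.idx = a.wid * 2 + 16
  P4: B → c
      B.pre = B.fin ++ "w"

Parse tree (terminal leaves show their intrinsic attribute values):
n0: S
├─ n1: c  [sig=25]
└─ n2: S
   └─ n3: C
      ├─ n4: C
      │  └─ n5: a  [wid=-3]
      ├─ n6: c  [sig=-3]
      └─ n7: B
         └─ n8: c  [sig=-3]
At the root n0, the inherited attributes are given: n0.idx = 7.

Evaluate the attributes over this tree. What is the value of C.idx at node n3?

18

1. n0.idx = 7  [given at root]
2. n1.sig = 25  [terminal]
3. n2.idx = 13  [c.sig - 12]
4. n3.fin = 18  [S.idx + 5]
5. n4.fin = 20  [C₀.fin + 2]
6. n5.wid = -3  [terminal]
7. n4.idx = 10  [a.wid * 2 + 16]
8. n6.sig = -3  [terminal]
9. n7.fin = "ky"  ["ky"]
10. n8.sig = -3  [terminal]
11. n7.pre = "kyw"  [B.fin ++ "w"]
12. n3.idx = 18  [C₁.idx + C₀.fin - 10]
13. n2.key = 0  [C.idx - 18]
14. n2.wid = false  [S.idx == C.idx]
15. n2.pre = "zv"  ["zv"]
16. n0.key = 22  [22]
17. n0.wid = true  [c.sig > 24]
18. n0.pre = "wq"  ["wq"]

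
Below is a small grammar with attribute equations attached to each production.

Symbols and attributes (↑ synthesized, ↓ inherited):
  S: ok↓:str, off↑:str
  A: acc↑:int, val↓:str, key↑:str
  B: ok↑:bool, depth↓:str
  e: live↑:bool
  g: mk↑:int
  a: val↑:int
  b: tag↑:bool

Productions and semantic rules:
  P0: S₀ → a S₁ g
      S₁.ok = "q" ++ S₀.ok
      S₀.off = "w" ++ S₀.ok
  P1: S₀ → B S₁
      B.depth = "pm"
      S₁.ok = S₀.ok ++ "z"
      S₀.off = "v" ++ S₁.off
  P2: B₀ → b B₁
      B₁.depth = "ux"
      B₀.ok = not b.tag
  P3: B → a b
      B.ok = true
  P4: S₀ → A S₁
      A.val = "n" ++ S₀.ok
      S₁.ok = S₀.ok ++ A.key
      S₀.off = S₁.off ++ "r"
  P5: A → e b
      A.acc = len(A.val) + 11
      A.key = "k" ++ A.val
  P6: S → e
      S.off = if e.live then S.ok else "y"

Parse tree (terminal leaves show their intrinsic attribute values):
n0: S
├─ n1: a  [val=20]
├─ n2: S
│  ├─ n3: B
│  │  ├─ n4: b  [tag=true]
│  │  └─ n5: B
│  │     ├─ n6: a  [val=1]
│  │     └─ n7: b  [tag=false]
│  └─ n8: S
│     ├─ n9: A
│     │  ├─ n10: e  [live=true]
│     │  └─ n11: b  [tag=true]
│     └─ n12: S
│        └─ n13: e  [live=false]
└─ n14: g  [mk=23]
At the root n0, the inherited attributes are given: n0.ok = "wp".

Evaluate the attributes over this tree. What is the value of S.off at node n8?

"yr"

1. n0.ok = "wp"  [given at root]
2. n1.val = 20  [terminal]
3. n2.ok = "qwp"  ["q" ++ S₀.ok]
4. n3.depth = "pm"  ["pm"]
5. n4.tag = true  [terminal]
6. n5.depth = "ux"  ["ux"]
7. n6.val = 1  [terminal]
8. n7.tag = false  [terminal]
9. n5.ok = true  [true]
10. n3.ok = false  [not b.tag]
11. n8.ok = "qwpz"  [S₀.ok ++ "z"]
12. n9.val = "nqwpz"  ["n" ++ S₀.ok]
13. n10.live = true  [terminal]
14. n11.tag = true  [terminal]
15. n9.acc = 16  [len(A.val) + 11]
16. n9.key = "knqwpz"  ["k" ++ A.val]
17. n12.ok = "qwpzknqwpz"  [S₀.ok ++ A.key]
18. n13.live = false  [terminal]
19. n12.off = "y"  [if e.live then S.ok else "y"]
20. n8.off = "yr"  [S₁.off ++ "r"]
21. n2.off = "vyr"  ["v" ++ S₁.off]
22. n14.mk = 23  [terminal]
23. n0.off = "wwp"  ["w" ++ S₀.ok]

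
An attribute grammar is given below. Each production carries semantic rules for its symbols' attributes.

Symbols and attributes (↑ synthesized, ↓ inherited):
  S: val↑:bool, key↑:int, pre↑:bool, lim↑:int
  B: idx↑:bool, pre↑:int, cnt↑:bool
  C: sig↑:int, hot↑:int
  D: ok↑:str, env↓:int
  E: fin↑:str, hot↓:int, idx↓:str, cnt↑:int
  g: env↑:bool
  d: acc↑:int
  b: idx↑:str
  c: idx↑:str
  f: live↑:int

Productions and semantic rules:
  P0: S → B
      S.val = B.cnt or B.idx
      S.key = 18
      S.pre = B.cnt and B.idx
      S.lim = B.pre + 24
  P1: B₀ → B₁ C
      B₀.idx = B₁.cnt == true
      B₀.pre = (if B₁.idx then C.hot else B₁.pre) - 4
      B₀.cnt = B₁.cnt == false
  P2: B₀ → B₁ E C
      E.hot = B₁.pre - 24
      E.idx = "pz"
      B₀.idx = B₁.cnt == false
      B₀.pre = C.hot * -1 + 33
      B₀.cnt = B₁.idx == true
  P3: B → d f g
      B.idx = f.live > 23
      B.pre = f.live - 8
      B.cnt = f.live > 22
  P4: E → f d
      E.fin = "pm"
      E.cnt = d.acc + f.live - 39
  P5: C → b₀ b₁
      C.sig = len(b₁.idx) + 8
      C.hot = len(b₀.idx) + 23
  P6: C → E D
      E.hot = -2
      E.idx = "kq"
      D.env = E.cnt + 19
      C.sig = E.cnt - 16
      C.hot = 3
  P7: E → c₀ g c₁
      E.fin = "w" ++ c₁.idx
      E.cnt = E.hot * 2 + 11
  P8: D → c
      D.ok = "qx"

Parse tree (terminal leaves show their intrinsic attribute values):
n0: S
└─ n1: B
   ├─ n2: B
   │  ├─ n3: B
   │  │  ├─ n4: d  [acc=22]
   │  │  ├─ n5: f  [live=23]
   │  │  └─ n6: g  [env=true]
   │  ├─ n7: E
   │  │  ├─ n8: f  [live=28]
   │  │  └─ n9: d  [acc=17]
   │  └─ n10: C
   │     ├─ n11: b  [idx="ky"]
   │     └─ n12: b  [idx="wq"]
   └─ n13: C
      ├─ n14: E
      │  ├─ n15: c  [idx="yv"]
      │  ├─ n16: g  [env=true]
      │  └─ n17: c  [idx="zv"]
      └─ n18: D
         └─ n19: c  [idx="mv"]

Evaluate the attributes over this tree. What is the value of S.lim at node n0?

28

1. n4.acc = 22  [terminal]
2. n5.live = 23  [terminal]
3. n6.env = true  [terminal]
4. n3.idx = false  [f.live > 23]
5. n3.pre = 15  [f.live - 8]
6. n3.cnt = true  [f.live > 22]
7. n7.hot = -9  [B₁.pre - 24]
8. n7.idx = "pz"  ["pz"]
9. n8.live = 28  [terminal]
10. n9.acc = 17  [terminal]
11. n7.fin = "pm"  ["pm"]
12. n7.cnt = 6  [d.acc + f.live - 39]
13. n11.idx = "ky"  [terminal]
14. n12.idx = "wq"  [terminal]
15. n10.sig = 10  [len(b₁.idx) + 8]
16. n10.hot = 25  [len(b₀.idx) + 23]
17. n2.idx = false  [B₁.cnt == false]
18. n2.pre = 8  [C.hot * -1 + 33]
19. n2.cnt = false  [B₁.idx == true]
20. n14.hot = -2  [-2]
21. n14.idx = "kq"  ["kq"]
22. n15.idx = "yv"  [terminal]
23. n16.env = true  [terminal]
24. n17.idx = "zv"  [terminal]
25. n14.fin = "wzv"  ["w" ++ c₁.idx]
26. n14.cnt = 7  [E.hot * 2 + 11]
27. n18.env = 26  [E.cnt + 19]
28. n19.idx = "mv"  [terminal]
29. n18.ok = "qx"  ["qx"]
30. n13.sig = -9  [E.cnt - 16]
31. n13.hot = 3  [3]
32. n1.idx = false  [B₁.cnt == true]
33. n1.pre = 4  [(if B₁.idx then C.hot else B₁.pre) - 4]
34. n1.cnt = true  [B₁.cnt == false]
35. n0.val = true  [B.cnt or B.idx]
36. n0.key = 18  [18]
37. n0.pre = false  [B.cnt and B.idx]
38. n0.lim = 28  [B.pre + 24]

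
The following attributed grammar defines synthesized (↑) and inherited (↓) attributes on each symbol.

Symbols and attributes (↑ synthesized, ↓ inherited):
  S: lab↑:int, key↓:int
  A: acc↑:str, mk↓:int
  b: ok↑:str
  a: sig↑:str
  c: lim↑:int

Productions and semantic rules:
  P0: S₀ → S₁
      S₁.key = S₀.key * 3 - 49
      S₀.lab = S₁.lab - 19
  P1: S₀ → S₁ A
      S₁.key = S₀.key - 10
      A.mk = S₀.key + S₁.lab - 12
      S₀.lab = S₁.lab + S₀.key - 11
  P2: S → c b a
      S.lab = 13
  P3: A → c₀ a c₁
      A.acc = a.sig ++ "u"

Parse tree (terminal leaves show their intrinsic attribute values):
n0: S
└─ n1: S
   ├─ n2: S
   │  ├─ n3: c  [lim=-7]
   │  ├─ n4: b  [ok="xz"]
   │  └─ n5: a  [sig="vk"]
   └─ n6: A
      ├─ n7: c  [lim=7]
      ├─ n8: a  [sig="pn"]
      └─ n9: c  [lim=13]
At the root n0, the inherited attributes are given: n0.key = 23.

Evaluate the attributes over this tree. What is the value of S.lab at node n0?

1. n0.key = 23  [given at root]
2. n1.key = 20  [S₀.key * 3 - 49]
3. n2.key = 10  [S₀.key - 10]
4. n3.lim = -7  [terminal]
5. n4.ok = "xz"  [terminal]
6. n5.sig = "vk"  [terminal]
7. n2.lab = 13  [13]
8. n6.mk = 21  [S₀.key + S₁.lab - 12]
9. n7.lim = 7  [terminal]
10. n8.sig = "pn"  [terminal]
11. n9.lim = 13  [terminal]
12. n6.acc = "pnu"  [a.sig ++ "u"]
13. n1.lab = 22  [S₁.lab + S₀.key - 11]
14. n0.lab = 3  [S₁.lab - 19]

3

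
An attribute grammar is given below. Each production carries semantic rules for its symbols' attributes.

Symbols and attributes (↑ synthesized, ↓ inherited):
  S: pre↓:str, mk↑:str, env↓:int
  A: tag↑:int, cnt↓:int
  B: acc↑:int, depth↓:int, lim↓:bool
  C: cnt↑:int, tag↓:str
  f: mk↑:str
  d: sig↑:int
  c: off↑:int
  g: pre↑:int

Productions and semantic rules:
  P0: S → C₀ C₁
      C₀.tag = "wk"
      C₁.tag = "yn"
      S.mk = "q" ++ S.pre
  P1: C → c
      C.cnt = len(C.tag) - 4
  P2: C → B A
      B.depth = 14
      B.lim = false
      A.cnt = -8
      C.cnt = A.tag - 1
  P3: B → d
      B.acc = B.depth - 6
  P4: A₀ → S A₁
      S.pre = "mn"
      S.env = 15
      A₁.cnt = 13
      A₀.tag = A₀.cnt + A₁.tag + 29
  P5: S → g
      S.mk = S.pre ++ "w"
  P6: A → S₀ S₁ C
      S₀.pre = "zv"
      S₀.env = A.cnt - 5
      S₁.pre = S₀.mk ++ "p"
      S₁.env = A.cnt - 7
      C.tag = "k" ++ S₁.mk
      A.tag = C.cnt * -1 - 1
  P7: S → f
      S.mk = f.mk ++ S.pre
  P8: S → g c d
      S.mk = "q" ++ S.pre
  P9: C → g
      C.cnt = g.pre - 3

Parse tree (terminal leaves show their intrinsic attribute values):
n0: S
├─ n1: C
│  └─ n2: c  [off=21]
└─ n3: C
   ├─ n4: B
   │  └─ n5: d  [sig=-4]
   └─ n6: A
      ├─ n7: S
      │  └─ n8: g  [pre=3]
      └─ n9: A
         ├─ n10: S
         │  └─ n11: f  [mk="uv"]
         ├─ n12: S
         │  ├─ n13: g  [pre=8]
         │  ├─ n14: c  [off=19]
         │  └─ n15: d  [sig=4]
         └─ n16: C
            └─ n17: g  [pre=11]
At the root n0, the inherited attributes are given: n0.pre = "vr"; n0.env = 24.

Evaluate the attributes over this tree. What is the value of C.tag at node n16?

1. n0.pre = "vr"  [given at root]
2. n0.env = 24  [given at root]
3. n1.tag = "wk"  ["wk"]
4. n2.off = 21  [terminal]
5. n1.cnt = -2  [len(C.tag) - 4]
6. n3.tag = "yn"  ["yn"]
7. n4.depth = 14  [14]
8. n4.lim = false  [false]
9. n5.sig = -4  [terminal]
10. n4.acc = 8  [B.depth - 6]
11. n6.cnt = -8  [-8]
12. n7.pre = "mn"  ["mn"]
13. n7.env = 15  [15]
14. n8.pre = 3  [terminal]
15. n7.mk = "mnw"  [S.pre ++ "w"]
16. n9.cnt = 13  [13]
17. n10.pre = "zv"  ["zv"]
18. n10.env = 8  [A.cnt - 5]
19. n11.mk = "uv"  [terminal]
20. n10.mk = "uvzv"  [f.mk ++ S.pre]
21. n12.pre = "uvzvp"  [S₀.mk ++ "p"]
22. n12.env = 6  [A.cnt - 7]
23. n13.pre = 8  [terminal]
24. n14.off = 19  [terminal]
25. n15.sig = 4  [terminal]
26. n12.mk = "quvzvp"  ["q" ++ S.pre]
27. n16.tag = "kquvzvp"  ["k" ++ S₁.mk]
28. n17.pre = 11  [terminal]
29. n16.cnt = 8  [g.pre - 3]
30. n9.tag = -9  [C.cnt * -1 - 1]
31. n6.tag = 12  [A₀.cnt + A₁.tag + 29]
32. n3.cnt = 11  [A.tag - 1]
33. n0.mk = "qvr"  ["q" ++ S.pre]

"kquvzvp"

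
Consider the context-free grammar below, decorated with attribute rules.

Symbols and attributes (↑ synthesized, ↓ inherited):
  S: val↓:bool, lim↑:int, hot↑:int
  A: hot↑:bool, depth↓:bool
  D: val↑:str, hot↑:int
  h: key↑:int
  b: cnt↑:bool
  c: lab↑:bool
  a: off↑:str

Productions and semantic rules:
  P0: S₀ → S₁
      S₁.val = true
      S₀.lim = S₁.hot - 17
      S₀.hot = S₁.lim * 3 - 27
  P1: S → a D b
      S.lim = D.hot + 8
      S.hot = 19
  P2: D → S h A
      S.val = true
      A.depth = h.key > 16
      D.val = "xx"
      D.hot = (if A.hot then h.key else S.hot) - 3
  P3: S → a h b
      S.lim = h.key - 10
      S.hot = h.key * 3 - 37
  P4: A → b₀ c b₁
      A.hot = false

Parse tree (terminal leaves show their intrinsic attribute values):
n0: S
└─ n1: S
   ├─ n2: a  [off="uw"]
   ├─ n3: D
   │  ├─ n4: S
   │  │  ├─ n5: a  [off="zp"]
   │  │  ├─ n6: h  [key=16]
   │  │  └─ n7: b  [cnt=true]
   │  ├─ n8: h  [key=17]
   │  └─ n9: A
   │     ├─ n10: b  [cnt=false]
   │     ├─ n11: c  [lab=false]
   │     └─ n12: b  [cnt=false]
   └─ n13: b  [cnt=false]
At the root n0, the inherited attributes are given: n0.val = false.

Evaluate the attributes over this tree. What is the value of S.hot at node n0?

21

1. n0.val = false  [given at root]
2. n1.val = true  [true]
3. n2.off = "uw"  [terminal]
4. n4.val = true  [true]
5. n5.off = "zp"  [terminal]
6. n6.key = 16  [terminal]
7. n7.cnt = true  [terminal]
8. n4.lim = 6  [h.key - 10]
9. n4.hot = 11  [h.key * 3 - 37]
10. n8.key = 17  [terminal]
11. n9.depth = true  [h.key > 16]
12. n10.cnt = false  [terminal]
13. n11.lab = false  [terminal]
14. n12.cnt = false  [terminal]
15. n9.hot = false  [false]
16. n3.val = "xx"  ["xx"]
17. n3.hot = 8  [(if A.hot then h.key else S.hot) - 3]
18. n13.cnt = false  [terminal]
19. n1.lim = 16  [D.hot + 8]
20. n1.hot = 19  [19]
21. n0.lim = 2  [S₁.hot - 17]
22. n0.hot = 21  [S₁.lim * 3 - 27]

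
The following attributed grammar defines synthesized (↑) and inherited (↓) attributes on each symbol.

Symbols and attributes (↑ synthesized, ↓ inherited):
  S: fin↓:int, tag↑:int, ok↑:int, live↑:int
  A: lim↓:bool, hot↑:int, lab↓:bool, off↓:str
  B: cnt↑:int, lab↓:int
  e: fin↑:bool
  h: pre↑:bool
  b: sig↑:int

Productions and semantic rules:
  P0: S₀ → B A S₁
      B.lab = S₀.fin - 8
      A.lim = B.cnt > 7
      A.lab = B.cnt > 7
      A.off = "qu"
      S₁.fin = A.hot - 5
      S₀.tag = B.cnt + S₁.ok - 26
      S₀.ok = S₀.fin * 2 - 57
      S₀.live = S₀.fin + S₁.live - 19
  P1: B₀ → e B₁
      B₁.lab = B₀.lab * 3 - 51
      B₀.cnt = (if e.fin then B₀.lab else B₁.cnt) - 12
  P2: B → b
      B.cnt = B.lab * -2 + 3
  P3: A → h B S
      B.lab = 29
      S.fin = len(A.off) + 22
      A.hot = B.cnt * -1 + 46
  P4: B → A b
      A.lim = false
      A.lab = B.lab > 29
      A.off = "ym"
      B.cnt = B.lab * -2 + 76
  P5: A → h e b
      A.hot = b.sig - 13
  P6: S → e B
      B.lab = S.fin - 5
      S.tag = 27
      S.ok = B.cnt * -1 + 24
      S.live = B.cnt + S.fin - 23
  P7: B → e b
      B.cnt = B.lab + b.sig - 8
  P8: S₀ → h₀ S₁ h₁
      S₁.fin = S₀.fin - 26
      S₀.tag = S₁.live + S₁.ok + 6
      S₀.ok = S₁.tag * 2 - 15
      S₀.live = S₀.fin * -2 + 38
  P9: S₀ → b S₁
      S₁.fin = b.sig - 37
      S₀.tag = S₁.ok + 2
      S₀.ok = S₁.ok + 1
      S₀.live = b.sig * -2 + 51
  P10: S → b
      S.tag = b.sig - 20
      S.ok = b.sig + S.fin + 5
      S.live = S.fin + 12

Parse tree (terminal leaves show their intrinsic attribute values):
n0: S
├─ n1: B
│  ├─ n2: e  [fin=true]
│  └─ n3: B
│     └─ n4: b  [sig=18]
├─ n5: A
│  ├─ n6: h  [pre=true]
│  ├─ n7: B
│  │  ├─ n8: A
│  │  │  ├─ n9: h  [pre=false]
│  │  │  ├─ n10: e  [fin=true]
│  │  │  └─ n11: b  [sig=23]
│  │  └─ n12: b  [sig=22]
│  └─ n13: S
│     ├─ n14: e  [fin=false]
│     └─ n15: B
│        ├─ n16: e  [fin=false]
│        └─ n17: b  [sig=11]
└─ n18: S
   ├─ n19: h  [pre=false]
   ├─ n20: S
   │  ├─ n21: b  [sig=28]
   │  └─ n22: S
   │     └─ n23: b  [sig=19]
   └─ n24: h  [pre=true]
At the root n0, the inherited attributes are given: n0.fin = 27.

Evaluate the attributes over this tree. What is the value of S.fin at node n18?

23

1. n0.fin = 27  [given at root]
2. n1.lab = 19  [S₀.fin - 8]
3. n2.fin = true  [terminal]
4. n3.lab = 6  [B₀.lab * 3 - 51]
5. n4.sig = 18  [terminal]
6. n3.cnt = -9  [B.lab * -2 + 3]
7. n1.cnt = 7  [(if e.fin then B₀.lab else B₁.cnt) - 12]
8. n5.lim = false  [B.cnt > 7]
9. n5.lab = false  [B.cnt > 7]
10. n5.off = "qu"  ["qu"]
11. n6.pre = true  [terminal]
12. n7.lab = 29  [29]
13. n8.lim = false  [false]
14. n8.lab = false  [B.lab > 29]
15. n8.off = "ym"  ["ym"]
16. n9.pre = false  [terminal]
17. n10.fin = true  [terminal]
18. n11.sig = 23  [terminal]
19. n8.hot = 10  [b.sig - 13]
20. n12.sig = 22  [terminal]
21. n7.cnt = 18  [B.lab * -2 + 76]
22. n13.fin = 24  [len(A.off) + 22]
23. n14.fin = false  [terminal]
24. n15.lab = 19  [S.fin - 5]
25. n16.fin = false  [terminal]
26. n17.sig = 11  [terminal]
27. n15.cnt = 22  [B.lab + b.sig - 8]
28. n13.tag = 27  [27]
29. n13.ok = 2  [B.cnt * -1 + 24]
30. n13.live = 23  [B.cnt + S.fin - 23]
31. n5.hot = 28  [B.cnt * -1 + 46]
32. n18.fin = 23  [A.hot - 5]
33. n19.pre = false  [terminal]
34. n20.fin = -3  [S₀.fin - 26]
35. n21.sig = 28  [terminal]
36. n22.fin = -9  [b.sig - 37]
37. n23.sig = 19  [terminal]
38. n22.tag = -1  [b.sig - 20]
39. n22.ok = 15  [b.sig + S.fin + 5]
40. n22.live = 3  [S.fin + 12]
41. n20.tag = 17  [S₁.ok + 2]
42. n20.ok = 16  [S₁.ok + 1]
43. n20.live = -5  [b.sig * -2 + 51]
44. n24.pre = true  [terminal]
45. n18.tag = 17  [S₁.live + S₁.ok + 6]
46. n18.ok = 19  [S₁.tag * 2 - 15]
47. n18.live = -8  [S₀.fin * -2 + 38]
48. n0.tag = 0  [B.cnt + S₁.ok - 26]
49. n0.ok = -3  [S₀.fin * 2 - 57]
50. n0.live = 0  [S₀.fin + S₁.live - 19]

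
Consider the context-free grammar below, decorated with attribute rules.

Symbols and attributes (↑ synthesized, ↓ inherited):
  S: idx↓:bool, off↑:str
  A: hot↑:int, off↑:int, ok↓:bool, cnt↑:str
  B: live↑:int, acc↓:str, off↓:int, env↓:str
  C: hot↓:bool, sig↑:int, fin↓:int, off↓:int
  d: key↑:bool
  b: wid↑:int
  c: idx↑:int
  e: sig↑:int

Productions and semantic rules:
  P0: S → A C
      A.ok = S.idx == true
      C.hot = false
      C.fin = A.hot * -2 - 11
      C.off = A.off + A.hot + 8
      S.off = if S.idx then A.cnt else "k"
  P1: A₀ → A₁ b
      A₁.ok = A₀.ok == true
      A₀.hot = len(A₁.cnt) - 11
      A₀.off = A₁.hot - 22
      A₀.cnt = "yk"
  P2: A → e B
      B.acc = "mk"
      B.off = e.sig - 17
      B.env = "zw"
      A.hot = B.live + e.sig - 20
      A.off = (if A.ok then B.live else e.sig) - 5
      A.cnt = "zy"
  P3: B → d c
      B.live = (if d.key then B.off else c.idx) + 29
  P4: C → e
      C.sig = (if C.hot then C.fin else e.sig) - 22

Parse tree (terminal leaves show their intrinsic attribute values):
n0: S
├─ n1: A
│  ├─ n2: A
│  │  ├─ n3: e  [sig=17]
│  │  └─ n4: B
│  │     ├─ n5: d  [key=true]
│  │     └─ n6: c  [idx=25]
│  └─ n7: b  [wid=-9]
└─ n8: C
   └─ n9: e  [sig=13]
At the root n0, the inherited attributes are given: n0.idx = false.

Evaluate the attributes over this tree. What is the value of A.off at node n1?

4

1. n0.idx = false  [given at root]
2. n1.ok = false  [S.idx == true]
3. n2.ok = false  [A₀.ok == true]
4. n3.sig = 17  [terminal]
5. n4.acc = "mk"  ["mk"]
6. n4.off = 0  [e.sig - 17]
7. n4.env = "zw"  ["zw"]
8. n5.key = true  [terminal]
9. n6.idx = 25  [terminal]
10. n4.live = 29  [(if d.key then B.off else c.idx) + 29]
11. n2.hot = 26  [B.live + e.sig - 20]
12. n2.off = 12  [(if A.ok then B.live else e.sig) - 5]
13. n2.cnt = "zy"  ["zy"]
14. n7.wid = -9  [terminal]
15. n1.hot = -9  [len(A₁.cnt) - 11]
16. n1.off = 4  [A₁.hot - 22]
17. n1.cnt = "yk"  ["yk"]
18. n8.hot = false  [false]
19. n8.fin = 7  [A.hot * -2 - 11]
20. n8.off = 3  [A.off + A.hot + 8]
21. n9.sig = 13  [terminal]
22. n8.sig = -9  [(if C.hot then C.fin else e.sig) - 22]
23. n0.off = "k"  [if S.idx then A.cnt else "k"]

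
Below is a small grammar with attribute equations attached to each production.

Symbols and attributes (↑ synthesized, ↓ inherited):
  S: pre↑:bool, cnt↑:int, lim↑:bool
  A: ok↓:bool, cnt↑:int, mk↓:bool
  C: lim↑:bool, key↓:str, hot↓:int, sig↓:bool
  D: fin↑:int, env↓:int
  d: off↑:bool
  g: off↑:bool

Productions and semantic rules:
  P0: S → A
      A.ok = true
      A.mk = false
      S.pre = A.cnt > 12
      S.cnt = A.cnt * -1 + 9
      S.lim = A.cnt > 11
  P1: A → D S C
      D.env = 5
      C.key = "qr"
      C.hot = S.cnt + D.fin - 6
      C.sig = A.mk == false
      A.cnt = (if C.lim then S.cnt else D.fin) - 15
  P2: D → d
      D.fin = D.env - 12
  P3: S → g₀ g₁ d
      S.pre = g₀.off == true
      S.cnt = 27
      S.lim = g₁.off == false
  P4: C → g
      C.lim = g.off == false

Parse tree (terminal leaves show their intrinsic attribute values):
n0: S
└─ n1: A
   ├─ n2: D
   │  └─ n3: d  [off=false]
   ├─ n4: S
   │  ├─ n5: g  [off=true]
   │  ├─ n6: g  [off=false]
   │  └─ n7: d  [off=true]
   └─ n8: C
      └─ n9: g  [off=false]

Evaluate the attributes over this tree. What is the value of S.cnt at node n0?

-3

1. n1.ok = true  [true]
2. n1.mk = false  [false]
3. n2.env = 5  [5]
4. n3.off = false  [terminal]
5. n2.fin = -7  [D.env - 12]
6. n5.off = true  [terminal]
7. n6.off = false  [terminal]
8. n7.off = true  [terminal]
9. n4.pre = true  [g₀.off == true]
10. n4.cnt = 27  [27]
11. n4.lim = true  [g₁.off == false]
12. n8.key = "qr"  ["qr"]
13. n8.hot = 14  [S.cnt + D.fin - 6]
14. n8.sig = true  [A.mk == false]
15. n9.off = false  [terminal]
16. n8.lim = true  [g.off == false]
17. n1.cnt = 12  [(if C.lim then S.cnt else D.fin) - 15]
18. n0.pre = false  [A.cnt > 12]
19. n0.cnt = -3  [A.cnt * -1 + 9]
20. n0.lim = true  [A.cnt > 11]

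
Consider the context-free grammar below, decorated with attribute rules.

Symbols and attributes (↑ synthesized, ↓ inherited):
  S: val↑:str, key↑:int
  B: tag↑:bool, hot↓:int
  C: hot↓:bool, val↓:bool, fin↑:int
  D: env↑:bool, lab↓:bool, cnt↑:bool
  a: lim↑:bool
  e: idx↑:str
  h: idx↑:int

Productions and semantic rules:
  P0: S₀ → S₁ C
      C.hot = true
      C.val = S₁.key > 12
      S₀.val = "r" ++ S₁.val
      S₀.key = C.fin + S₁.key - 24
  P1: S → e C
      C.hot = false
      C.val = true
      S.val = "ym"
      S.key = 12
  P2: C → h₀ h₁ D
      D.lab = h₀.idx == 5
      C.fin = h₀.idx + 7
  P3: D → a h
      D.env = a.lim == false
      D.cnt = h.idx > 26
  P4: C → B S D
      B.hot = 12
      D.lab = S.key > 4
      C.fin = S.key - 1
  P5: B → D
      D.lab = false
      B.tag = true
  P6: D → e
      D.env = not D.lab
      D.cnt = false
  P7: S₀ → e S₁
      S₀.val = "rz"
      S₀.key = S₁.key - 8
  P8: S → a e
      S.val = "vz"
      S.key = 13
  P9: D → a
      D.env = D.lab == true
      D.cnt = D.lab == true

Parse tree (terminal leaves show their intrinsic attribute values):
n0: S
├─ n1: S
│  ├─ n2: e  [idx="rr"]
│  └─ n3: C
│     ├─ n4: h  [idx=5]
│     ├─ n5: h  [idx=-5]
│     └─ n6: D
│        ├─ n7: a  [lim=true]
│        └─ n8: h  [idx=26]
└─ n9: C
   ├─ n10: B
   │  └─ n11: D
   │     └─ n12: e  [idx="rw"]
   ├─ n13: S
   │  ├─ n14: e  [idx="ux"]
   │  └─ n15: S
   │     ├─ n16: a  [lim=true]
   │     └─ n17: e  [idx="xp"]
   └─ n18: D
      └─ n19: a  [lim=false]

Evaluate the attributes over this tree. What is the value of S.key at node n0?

-8

1. n2.idx = "rr"  [terminal]
2. n3.hot = false  [false]
3. n3.val = true  [true]
4. n4.idx = 5  [terminal]
5. n5.idx = -5  [terminal]
6. n6.lab = true  [h₀.idx == 5]
7. n7.lim = true  [terminal]
8. n8.idx = 26  [terminal]
9. n6.env = false  [a.lim == false]
10. n6.cnt = false  [h.idx > 26]
11. n3.fin = 12  [h₀.idx + 7]
12. n1.val = "ym"  ["ym"]
13. n1.key = 12  [12]
14. n9.hot = true  [true]
15. n9.val = false  [S₁.key > 12]
16. n10.hot = 12  [12]
17. n11.lab = false  [false]
18. n12.idx = "rw"  [terminal]
19. n11.env = true  [not D.lab]
20. n11.cnt = false  [false]
21. n10.tag = true  [true]
22. n14.idx = "ux"  [terminal]
23. n16.lim = true  [terminal]
24. n17.idx = "xp"  [terminal]
25. n15.val = "vz"  ["vz"]
26. n15.key = 13  [13]
27. n13.val = "rz"  ["rz"]
28. n13.key = 5  [S₁.key - 8]
29. n18.lab = true  [S.key > 4]
30. n19.lim = false  [terminal]
31. n18.env = true  [D.lab == true]
32. n18.cnt = true  [D.lab == true]
33. n9.fin = 4  [S.key - 1]
34. n0.val = "rym"  ["r" ++ S₁.val]
35. n0.key = -8  [C.fin + S₁.key - 24]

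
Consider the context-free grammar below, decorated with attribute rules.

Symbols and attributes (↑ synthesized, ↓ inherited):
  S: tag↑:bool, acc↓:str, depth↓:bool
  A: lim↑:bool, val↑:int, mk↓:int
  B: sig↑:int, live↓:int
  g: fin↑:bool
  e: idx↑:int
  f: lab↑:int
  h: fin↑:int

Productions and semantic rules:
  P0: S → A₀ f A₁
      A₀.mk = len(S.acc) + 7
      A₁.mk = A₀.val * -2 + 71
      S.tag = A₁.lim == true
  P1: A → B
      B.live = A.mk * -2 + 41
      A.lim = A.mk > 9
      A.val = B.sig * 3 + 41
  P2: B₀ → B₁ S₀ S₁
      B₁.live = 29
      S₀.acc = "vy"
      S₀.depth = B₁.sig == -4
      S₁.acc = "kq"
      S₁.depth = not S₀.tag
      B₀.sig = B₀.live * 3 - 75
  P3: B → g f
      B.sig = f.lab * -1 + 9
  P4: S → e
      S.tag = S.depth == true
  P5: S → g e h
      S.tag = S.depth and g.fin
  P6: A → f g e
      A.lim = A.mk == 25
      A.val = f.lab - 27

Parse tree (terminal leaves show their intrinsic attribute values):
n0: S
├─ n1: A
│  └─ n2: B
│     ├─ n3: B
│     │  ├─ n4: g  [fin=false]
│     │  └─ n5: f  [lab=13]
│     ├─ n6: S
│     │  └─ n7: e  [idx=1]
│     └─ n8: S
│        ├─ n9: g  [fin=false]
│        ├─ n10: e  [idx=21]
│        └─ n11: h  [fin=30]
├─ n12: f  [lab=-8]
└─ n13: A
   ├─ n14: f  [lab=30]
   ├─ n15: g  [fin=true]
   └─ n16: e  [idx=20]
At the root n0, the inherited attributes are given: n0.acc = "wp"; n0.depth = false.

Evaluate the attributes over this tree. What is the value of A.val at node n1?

1. n0.acc = "wp"  [given at root]
2. n0.depth = false  [given at root]
3. n1.mk = 9  [len(S.acc) + 7]
4. n2.live = 23  [A.mk * -2 + 41]
5. n3.live = 29  [29]
6. n4.fin = false  [terminal]
7. n5.lab = 13  [terminal]
8. n3.sig = -4  [f.lab * -1 + 9]
9. n6.acc = "vy"  ["vy"]
10. n6.depth = true  [B₁.sig == -4]
11. n7.idx = 1  [terminal]
12. n6.tag = true  [S.depth == true]
13. n8.acc = "kq"  ["kq"]
14. n8.depth = false  [not S₀.tag]
15. n9.fin = false  [terminal]
16. n10.idx = 21  [terminal]
17. n11.fin = 30  [terminal]
18. n8.tag = false  [S.depth and g.fin]
19. n2.sig = -6  [B₀.live * 3 - 75]
20. n1.lim = false  [A.mk > 9]
21. n1.val = 23  [B.sig * 3 + 41]
22. n12.lab = -8  [terminal]
23. n13.mk = 25  [A₀.val * -2 + 71]
24. n14.lab = 30  [terminal]
25. n15.fin = true  [terminal]
26. n16.idx = 20  [terminal]
27. n13.lim = true  [A.mk == 25]
28. n13.val = 3  [f.lab - 27]
29. n0.tag = true  [A₁.lim == true]

23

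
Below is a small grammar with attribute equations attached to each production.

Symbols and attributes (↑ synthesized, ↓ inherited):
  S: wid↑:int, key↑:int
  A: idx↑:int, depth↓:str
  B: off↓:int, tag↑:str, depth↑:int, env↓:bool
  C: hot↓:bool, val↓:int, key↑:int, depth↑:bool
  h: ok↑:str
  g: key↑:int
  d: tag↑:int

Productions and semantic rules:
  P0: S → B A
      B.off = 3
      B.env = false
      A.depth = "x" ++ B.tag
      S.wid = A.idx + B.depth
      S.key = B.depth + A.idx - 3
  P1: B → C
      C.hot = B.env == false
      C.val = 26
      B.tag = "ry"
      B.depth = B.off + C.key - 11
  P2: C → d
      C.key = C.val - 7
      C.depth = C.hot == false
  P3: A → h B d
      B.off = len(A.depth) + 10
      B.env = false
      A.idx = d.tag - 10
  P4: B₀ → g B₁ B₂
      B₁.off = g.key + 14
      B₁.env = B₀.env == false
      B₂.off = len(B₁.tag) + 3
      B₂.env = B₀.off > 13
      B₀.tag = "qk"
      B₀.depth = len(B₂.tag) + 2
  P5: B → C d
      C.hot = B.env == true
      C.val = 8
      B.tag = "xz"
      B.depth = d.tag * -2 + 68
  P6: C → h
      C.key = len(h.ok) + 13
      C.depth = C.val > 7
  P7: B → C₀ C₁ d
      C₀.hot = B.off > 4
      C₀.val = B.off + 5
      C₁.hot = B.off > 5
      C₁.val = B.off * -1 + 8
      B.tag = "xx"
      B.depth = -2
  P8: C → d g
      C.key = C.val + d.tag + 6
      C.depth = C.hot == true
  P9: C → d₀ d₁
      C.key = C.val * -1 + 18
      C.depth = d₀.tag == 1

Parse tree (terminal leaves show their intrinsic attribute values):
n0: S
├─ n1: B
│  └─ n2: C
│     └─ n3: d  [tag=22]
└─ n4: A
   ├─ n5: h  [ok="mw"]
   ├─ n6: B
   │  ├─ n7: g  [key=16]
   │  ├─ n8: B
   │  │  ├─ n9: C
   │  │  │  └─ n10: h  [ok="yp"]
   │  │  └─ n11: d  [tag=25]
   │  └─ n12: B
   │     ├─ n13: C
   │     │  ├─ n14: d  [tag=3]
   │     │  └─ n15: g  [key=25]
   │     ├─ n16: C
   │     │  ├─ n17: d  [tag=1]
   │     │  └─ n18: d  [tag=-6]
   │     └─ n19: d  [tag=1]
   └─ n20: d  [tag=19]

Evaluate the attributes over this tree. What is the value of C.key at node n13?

19

1. n1.off = 3  [3]
2. n1.env = false  [false]
3. n2.hot = true  [B.env == false]
4. n2.val = 26  [26]
5. n3.tag = 22  [terminal]
6. n2.key = 19  [C.val - 7]
7. n2.depth = false  [C.hot == false]
8. n1.tag = "ry"  ["ry"]
9. n1.depth = 11  [B.off + C.key - 11]
10. n4.depth = "xry"  ["x" ++ B.tag]
11. n5.ok = "mw"  [terminal]
12. n6.off = 13  [len(A.depth) + 10]
13. n6.env = false  [false]
14. n7.key = 16  [terminal]
15. n8.off = 30  [g.key + 14]
16. n8.env = true  [B₀.env == false]
17. n9.hot = true  [B.env == true]
18. n9.val = 8  [8]
19. n10.ok = "yp"  [terminal]
20. n9.key = 15  [len(h.ok) + 13]
21. n9.depth = true  [C.val > 7]
22. n11.tag = 25  [terminal]
23. n8.tag = "xz"  ["xz"]
24. n8.depth = 18  [d.tag * -2 + 68]
25. n12.off = 5  [len(B₁.tag) + 3]
26. n12.env = false  [B₀.off > 13]
27. n13.hot = true  [B.off > 4]
28. n13.val = 10  [B.off + 5]
29. n14.tag = 3  [terminal]
30. n15.key = 25  [terminal]
31. n13.key = 19  [C.val + d.tag + 6]
32. n13.depth = true  [C.hot == true]
33. n16.hot = false  [B.off > 5]
34. n16.val = 3  [B.off * -1 + 8]
35. n17.tag = 1  [terminal]
36. n18.tag = -6  [terminal]
37. n16.key = 15  [C.val * -1 + 18]
38. n16.depth = true  [d₀.tag == 1]
39. n19.tag = 1  [terminal]
40. n12.tag = "xx"  ["xx"]
41. n12.depth = -2  [-2]
42. n6.tag = "qk"  ["qk"]
43. n6.depth = 4  [len(B₂.tag) + 2]
44. n20.tag = 19  [terminal]
45. n4.idx = 9  [d.tag - 10]
46. n0.wid = 20  [A.idx + B.depth]
47. n0.key = 17  [B.depth + A.idx - 3]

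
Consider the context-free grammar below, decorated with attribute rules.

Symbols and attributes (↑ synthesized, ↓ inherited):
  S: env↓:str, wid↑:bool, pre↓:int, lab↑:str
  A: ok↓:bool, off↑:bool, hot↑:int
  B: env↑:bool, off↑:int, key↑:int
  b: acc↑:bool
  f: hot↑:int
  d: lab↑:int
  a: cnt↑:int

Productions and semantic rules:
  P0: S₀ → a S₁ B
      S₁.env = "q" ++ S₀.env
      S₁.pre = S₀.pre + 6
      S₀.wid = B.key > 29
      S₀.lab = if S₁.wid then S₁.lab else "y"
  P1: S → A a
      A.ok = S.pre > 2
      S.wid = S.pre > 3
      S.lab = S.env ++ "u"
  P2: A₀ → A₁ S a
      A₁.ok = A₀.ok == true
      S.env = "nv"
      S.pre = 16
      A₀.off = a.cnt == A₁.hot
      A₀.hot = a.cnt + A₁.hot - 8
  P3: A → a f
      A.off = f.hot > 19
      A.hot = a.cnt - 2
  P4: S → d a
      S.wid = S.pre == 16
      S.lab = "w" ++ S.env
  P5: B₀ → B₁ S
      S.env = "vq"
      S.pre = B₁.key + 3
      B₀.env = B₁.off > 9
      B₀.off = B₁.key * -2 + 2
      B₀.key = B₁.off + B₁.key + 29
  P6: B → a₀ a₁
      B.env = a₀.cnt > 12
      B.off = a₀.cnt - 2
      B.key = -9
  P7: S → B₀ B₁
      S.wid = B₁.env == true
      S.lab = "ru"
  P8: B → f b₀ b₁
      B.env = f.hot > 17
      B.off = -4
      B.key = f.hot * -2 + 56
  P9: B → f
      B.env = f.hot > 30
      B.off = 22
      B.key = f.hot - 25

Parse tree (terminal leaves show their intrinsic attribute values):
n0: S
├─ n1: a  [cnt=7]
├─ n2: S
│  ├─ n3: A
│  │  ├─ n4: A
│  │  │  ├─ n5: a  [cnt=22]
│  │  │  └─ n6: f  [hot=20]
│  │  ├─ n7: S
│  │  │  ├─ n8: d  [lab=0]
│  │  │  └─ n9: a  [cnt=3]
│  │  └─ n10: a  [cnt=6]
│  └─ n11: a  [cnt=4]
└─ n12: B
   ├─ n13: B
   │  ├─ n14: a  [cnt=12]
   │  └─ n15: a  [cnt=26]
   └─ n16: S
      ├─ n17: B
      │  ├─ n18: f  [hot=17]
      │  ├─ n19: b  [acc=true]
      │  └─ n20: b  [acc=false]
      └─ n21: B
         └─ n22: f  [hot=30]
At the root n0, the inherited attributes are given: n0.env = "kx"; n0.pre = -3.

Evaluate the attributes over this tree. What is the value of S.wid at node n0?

1. n0.env = "kx"  [given at root]
2. n0.pre = -3  [given at root]
3. n1.cnt = 7  [terminal]
4. n2.env = "qkx"  ["q" ++ S₀.env]
5. n2.pre = 3  [S₀.pre + 6]
6. n3.ok = true  [S.pre > 2]
7. n4.ok = true  [A₀.ok == true]
8. n5.cnt = 22  [terminal]
9. n6.hot = 20  [terminal]
10. n4.off = true  [f.hot > 19]
11. n4.hot = 20  [a.cnt - 2]
12. n7.env = "nv"  ["nv"]
13. n7.pre = 16  [16]
14. n8.lab = 0  [terminal]
15. n9.cnt = 3  [terminal]
16. n7.wid = true  [S.pre == 16]
17. n7.lab = "wnv"  ["w" ++ S.env]
18. n10.cnt = 6  [terminal]
19. n3.off = false  [a.cnt == A₁.hot]
20. n3.hot = 18  [a.cnt + A₁.hot - 8]
21. n11.cnt = 4  [terminal]
22. n2.wid = false  [S.pre > 3]
23. n2.lab = "qkxu"  [S.env ++ "u"]
24. n14.cnt = 12  [terminal]
25. n15.cnt = 26  [terminal]
26. n13.env = false  [a₀.cnt > 12]
27. n13.off = 10  [a₀.cnt - 2]
28. n13.key = -9  [-9]
29. n16.env = "vq"  ["vq"]
30. n16.pre = -6  [B₁.key + 3]
31. n18.hot = 17  [terminal]
32. n19.acc = true  [terminal]
33. n20.acc = false  [terminal]
34. n17.env = false  [f.hot > 17]
35. n17.off = -4  [-4]
36. n17.key = 22  [f.hot * -2 + 56]
37. n22.hot = 30  [terminal]
38. n21.env = false  [f.hot > 30]
39. n21.off = 22  [22]
40. n21.key = 5  [f.hot - 25]
41. n16.wid = false  [B₁.env == true]
42. n16.lab = "ru"  ["ru"]
43. n12.env = true  [B₁.off > 9]
44. n12.off = 20  [B₁.key * -2 + 2]
45. n12.key = 30  [B₁.off + B₁.key + 29]
46. n0.wid = true  [B.key > 29]
47. n0.lab = "y"  [if S₁.wid then S₁.lab else "y"]

true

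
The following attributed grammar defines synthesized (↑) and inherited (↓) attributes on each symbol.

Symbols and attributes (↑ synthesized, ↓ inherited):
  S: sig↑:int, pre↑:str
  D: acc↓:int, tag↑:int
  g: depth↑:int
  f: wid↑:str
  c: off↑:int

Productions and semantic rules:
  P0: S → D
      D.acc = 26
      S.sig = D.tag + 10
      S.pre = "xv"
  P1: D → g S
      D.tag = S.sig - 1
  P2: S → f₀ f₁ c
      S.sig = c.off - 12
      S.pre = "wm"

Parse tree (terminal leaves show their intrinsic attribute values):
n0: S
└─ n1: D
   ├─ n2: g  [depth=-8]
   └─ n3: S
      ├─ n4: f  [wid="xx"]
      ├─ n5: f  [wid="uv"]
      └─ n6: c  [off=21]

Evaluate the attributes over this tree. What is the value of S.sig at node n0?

1. n1.acc = 26  [26]
2. n2.depth = -8  [terminal]
3. n4.wid = "xx"  [terminal]
4. n5.wid = "uv"  [terminal]
5. n6.off = 21  [terminal]
6. n3.sig = 9  [c.off - 12]
7. n3.pre = "wm"  ["wm"]
8. n1.tag = 8  [S.sig - 1]
9. n0.sig = 18  [D.tag + 10]
10. n0.pre = "xv"  ["xv"]

18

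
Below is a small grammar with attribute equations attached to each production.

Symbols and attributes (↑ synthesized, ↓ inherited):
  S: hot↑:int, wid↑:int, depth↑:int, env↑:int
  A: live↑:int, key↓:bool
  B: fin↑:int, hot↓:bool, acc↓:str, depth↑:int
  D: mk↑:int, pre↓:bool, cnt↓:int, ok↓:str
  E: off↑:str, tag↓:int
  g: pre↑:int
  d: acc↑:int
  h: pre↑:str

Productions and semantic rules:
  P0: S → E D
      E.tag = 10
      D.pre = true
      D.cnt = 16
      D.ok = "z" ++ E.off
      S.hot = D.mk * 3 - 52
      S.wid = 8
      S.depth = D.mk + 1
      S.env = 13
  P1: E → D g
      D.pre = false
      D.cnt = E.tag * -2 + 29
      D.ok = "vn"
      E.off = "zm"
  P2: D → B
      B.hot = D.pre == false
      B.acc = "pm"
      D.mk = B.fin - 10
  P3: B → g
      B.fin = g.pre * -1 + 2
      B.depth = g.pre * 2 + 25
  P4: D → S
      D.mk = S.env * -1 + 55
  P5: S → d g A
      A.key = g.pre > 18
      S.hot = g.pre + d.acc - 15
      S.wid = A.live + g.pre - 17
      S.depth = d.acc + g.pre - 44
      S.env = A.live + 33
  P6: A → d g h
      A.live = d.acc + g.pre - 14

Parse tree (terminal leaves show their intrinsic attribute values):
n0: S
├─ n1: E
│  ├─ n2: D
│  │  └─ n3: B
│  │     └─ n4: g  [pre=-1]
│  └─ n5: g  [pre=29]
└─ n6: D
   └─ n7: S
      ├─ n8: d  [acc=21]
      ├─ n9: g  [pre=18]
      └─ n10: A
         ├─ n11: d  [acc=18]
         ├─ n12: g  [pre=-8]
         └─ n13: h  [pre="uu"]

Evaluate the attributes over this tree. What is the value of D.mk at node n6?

1. n1.tag = 10  [10]
2. n2.pre = false  [false]
3. n2.cnt = 9  [E.tag * -2 + 29]
4. n2.ok = "vn"  ["vn"]
5. n3.hot = true  [D.pre == false]
6. n3.acc = "pm"  ["pm"]
7. n4.pre = -1  [terminal]
8. n3.fin = 3  [g.pre * -1 + 2]
9. n3.depth = 23  [g.pre * 2 + 25]
10. n2.mk = -7  [B.fin - 10]
11. n5.pre = 29  [terminal]
12. n1.off = "zm"  ["zm"]
13. n6.pre = true  [true]
14. n6.cnt = 16  [16]
15. n6.ok = "zzm"  ["z" ++ E.off]
16. n8.acc = 21  [terminal]
17. n9.pre = 18  [terminal]
18. n10.key = false  [g.pre > 18]
19. n11.acc = 18  [terminal]
20. n12.pre = -8  [terminal]
21. n13.pre = "uu"  [terminal]
22. n10.live = -4  [d.acc + g.pre - 14]
23. n7.hot = 24  [g.pre + d.acc - 15]
24. n7.wid = -3  [A.live + g.pre - 17]
25. n7.depth = -5  [d.acc + g.pre - 44]
26. n7.env = 29  [A.live + 33]
27. n6.mk = 26  [S.env * -1 + 55]
28. n0.hot = 26  [D.mk * 3 - 52]
29. n0.wid = 8  [8]
30. n0.depth = 27  [D.mk + 1]
31. n0.env = 13  [13]

26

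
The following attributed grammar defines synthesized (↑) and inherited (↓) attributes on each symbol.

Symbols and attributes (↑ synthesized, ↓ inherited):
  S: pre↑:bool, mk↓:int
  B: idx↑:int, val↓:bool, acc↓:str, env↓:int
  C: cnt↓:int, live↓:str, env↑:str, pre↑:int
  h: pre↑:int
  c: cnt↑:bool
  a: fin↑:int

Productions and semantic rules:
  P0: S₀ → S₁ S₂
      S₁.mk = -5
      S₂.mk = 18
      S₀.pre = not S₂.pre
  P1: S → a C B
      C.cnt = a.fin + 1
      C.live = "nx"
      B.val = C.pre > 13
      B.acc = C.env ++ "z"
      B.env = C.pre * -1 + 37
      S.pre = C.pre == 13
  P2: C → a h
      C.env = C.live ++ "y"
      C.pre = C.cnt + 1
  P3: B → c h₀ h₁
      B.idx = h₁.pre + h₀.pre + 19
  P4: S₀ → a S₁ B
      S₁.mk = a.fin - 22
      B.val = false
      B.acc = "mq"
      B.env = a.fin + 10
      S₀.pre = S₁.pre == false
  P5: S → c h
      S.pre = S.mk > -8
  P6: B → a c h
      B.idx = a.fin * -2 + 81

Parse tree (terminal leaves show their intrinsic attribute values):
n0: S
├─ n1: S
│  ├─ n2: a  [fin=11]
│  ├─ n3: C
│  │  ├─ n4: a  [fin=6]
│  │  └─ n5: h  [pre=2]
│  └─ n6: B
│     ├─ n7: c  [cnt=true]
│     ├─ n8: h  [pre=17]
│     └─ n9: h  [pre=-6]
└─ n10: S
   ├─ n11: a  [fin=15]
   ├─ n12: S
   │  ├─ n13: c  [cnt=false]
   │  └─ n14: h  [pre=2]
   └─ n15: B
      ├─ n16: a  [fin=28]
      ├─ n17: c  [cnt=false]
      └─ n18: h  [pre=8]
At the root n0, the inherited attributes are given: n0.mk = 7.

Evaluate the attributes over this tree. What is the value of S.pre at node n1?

true

1. n0.mk = 7  [given at root]
2. n1.mk = -5  [-5]
3. n2.fin = 11  [terminal]
4. n3.cnt = 12  [a.fin + 1]
5. n3.live = "nx"  ["nx"]
6. n4.fin = 6  [terminal]
7. n5.pre = 2  [terminal]
8. n3.env = "nxy"  [C.live ++ "y"]
9. n3.pre = 13  [C.cnt + 1]
10. n6.val = false  [C.pre > 13]
11. n6.acc = "nxyz"  [C.env ++ "z"]
12. n6.env = 24  [C.pre * -1 + 37]
13. n7.cnt = true  [terminal]
14. n8.pre = 17  [terminal]
15. n9.pre = -6  [terminal]
16. n6.idx = 30  [h₁.pre + h₀.pre + 19]
17. n1.pre = true  [C.pre == 13]
18. n10.mk = 18  [18]
19. n11.fin = 15  [terminal]
20. n12.mk = -7  [a.fin - 22]
21. n13.cnt = false  [terminal]
22. n14.pre = 2  [terminal]
23. n12.pre = true  [S.mk > -8]
24. n15.val = false  [false]
25. n15.acc = "mq"  ["mq"]
26. n15.env = 25  [a.fin + 10]
27. n16.fin = 28  [terminal]
28. n17.cnt = false  [terminal]
29. n18.pre = 8  [terminal]
30. n15.idx = 25  [a.fin * -2 + 81]
31. n10.pre = false  [S₁.pre == false]
32. n0.pre = true  [not S₂.pre]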